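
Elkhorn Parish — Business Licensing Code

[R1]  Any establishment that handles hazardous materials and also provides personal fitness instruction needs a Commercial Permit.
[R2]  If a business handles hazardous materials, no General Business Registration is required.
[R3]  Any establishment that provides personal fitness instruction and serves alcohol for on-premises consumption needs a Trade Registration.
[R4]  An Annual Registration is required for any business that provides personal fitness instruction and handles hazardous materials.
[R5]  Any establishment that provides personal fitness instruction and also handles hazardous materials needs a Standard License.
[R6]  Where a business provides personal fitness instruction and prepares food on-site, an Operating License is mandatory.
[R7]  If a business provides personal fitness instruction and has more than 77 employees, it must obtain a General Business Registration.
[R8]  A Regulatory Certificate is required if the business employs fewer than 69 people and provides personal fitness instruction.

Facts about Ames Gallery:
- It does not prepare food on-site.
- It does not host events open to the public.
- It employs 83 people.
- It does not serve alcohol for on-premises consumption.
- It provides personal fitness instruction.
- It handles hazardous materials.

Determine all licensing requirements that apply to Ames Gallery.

Annual Registration, Commercial Permit, Standard License

[R1] handles hazardous materials; provides personal fitness instruction → Commercial Permit required.
[R2] handles hazardous materials → exempt from General Business Registration.
[R3] provides personal fitness instruction; does not serve alcohol for on-premises consumption → Trade Registration not required.
[R4] provides personal fitness instruction; handles hazardous materials → Annual Registration required.
[R5] provides personal fitness instruction; handles hazardous materials → Standard License required.
[R6] provides personal fitness instruction; does not prepare food on-site → Operating License not required.
[R7] provides personal fitness instruction; employees 83 > 77 → General Business Registration required.
[R8] employees 83 ≥ 69; provides personal fitness instruction → Regulatory Certificate not required.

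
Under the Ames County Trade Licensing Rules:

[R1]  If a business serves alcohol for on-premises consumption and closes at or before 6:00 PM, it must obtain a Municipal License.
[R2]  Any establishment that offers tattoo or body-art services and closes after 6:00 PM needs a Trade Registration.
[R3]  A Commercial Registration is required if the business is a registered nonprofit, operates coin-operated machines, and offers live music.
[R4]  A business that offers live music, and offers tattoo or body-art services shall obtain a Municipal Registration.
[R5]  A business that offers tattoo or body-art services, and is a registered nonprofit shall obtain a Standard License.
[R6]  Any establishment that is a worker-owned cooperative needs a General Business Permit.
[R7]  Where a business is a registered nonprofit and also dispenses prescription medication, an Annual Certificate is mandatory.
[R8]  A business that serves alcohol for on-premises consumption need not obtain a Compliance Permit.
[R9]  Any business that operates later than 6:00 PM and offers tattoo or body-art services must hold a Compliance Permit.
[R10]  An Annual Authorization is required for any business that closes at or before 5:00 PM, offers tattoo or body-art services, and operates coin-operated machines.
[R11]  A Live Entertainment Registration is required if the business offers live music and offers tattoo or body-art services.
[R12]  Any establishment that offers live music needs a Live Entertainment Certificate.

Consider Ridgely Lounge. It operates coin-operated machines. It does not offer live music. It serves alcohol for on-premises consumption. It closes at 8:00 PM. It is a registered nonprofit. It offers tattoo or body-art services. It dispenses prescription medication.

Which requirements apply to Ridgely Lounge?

Annual Certificate, Standard License, Trade Registration

[R1] serves alcohol for on-premises consumption; closes 8:00 PM, after 6:00 PM → Municipal License not required.
[R2] offers tattoo or body-art services; closes 8:00 PM, after 6:00 PM → Trade Registration required.
[R3] is a registered nonprofit; operates coin-operated machines; does not offer live music → Commercial Registration not required.
[R4] does not offer live music; offers tattoo or body-art services → Municipal Registration not required.
[R5] offers tattoo or body-art services; is a registered nonprofit → Standard License required.
[R6] is a registered nonprofit (not: is a worker-owned cooperative) → General Business Permit not required.
[R7] is a registered nonprofit; dispenses prescription medication → Annual Certificate required.
[R8] serves alcohol for on-premises consumption → exempt from Compliance Permit.
[R9] closes 8:00 PM, after 6:00 PM; offers tattoo or body-art services → Compliance Permit required.
[R10] closes 8:00 PM, after 5:00 PM; offers tattoo or body-art services; operates coin-operated machines → Annual Authorization not required.
[R11] does not offer live music; offers tattoo or body-art services → Live Entertainment Registration not required.
[R12] does not offer live music → Live Entertainment Certificate not required.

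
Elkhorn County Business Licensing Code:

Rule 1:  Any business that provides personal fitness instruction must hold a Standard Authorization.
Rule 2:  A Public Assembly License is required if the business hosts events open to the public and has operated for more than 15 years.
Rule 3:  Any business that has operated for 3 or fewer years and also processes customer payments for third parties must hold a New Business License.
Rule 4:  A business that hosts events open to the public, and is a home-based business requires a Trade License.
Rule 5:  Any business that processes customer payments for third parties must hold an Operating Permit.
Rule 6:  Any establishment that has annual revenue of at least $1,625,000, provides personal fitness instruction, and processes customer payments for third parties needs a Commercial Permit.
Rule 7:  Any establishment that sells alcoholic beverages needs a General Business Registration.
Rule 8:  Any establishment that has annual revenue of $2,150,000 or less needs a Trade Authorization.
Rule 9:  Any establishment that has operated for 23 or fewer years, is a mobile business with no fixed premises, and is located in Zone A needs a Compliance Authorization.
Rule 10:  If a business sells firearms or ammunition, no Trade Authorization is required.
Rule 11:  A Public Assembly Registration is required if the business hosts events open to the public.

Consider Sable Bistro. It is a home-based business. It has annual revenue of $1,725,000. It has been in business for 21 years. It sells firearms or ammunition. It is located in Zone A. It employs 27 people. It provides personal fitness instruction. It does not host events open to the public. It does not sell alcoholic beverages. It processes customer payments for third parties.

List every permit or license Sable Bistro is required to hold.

Rule 1: provides personal fitness instruction → Standard Authorization required.
Rule 2: does not host events open to the public; years in business 21 > 15 → Public Assembly License not required.
Rule 3: years in business 21 > 3; processes customer payments for third parties → New Business License not required.
Rule 4: does not host events open to the public; is a home-based business → Trade License not required.
Rule 5: processes customer payments for third parties → Operating Permit required.
Rule 6: revenue $1,725,000 ≥ $1,625,000; provides personal fitness instruction; processes customer payments for third parties → Commercial Permit required.
Rule 7: does not sell alcoholic beverages → General Business Registration not required.
Rule 8: revenue $1,725,000 ≤ $2,150,000 → Trade Authorization required.
Rule 9: years in business 21 ≤ 23; is a home-based business (not: is a mobile business with no fixed premises); is located in Zone A → Compliance Authorization not required.
Rule 10: sells firearms or ammunition → exempt from Trade Authorization.
Rule 11: does not host events open to the public → Public Assembly Registration not required.

Commercial Permit, Operating Permit, Standard Authorization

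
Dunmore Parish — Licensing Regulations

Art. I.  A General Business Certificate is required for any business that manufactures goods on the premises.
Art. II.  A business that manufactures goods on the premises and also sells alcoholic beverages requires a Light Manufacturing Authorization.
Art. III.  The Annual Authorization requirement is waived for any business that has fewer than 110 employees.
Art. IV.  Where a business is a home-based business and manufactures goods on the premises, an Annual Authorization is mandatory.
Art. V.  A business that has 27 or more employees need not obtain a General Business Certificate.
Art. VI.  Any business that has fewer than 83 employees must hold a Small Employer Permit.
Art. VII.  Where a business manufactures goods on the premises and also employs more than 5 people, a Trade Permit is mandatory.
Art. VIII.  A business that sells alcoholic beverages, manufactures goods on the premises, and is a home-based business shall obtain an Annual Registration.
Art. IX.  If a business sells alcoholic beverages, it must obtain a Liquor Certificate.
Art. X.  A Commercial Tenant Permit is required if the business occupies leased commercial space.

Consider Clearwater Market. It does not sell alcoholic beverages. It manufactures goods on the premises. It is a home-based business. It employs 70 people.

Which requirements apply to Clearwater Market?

Art. I. manufactures goods on the premises → General Business Certificate required.
Art. II. manufactures goods on the premises; does not sell alcoholic beverages → Light Manufacturing Authorization not required.
Art. III. employees 70 < 110 → exempt from Annual Authorization.
Art. IV. is a home-based business; manufactures goods on the premises → Annual Authorization required.
Art. V. employees 70 ≥ 27 → exempt from General Business Certificate.
Art. VI. employees 70 < 83 → Small Employer Permit required.
Art. VII. manufactures goods on the premises; employees 70 > 5 → Trade Permit required.
Art. VIII. does not sell alcoholic beverages; manufactures goods on the premises; is a home-based business → Annual Registration not required.
Art. IX. does not sell alcoholic beverages → Liquor Certificate not required.
Art. X. is a home-based business (not: occupies leased commercial space) → Commercial Tenant Permit not required.

Small Employer Permit, Trade Permit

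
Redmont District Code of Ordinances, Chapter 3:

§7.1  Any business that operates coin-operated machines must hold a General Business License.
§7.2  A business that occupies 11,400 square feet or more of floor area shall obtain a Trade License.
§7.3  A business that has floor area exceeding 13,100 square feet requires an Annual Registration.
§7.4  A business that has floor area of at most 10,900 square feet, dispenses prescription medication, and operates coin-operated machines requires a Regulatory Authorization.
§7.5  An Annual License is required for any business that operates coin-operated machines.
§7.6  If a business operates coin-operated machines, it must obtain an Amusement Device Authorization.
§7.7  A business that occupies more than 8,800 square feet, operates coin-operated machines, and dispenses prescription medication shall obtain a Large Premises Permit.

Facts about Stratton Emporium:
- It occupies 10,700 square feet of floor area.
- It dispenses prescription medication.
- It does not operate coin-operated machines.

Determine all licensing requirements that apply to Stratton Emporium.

§7.1 does not operate coin-operated machines → General Business License not required.
§7.2 floor area 10,700 square feet < 11,400 square feet → Trade License not required.
§7.3 floor area 10,700 square feet ≤ 13,100 square feet → Annual Registration not required.
§7.4 floor area 10,700 square feet ≤ 10,900 square feet; dispenses prescription medication; does not operate coin-operated machines → Regulatory Authorization not required.
§7.5 does not operate coin-operated machines → Annual License not required.
§7.6 does not operate coin-operated machines → Amusement Device Authorization not required.
§7.7 floor area 10,700 square feet > 8,800 square feet; does not operate coin-operated machines; dispenses prescription medication → Large Premises Permit not required.

None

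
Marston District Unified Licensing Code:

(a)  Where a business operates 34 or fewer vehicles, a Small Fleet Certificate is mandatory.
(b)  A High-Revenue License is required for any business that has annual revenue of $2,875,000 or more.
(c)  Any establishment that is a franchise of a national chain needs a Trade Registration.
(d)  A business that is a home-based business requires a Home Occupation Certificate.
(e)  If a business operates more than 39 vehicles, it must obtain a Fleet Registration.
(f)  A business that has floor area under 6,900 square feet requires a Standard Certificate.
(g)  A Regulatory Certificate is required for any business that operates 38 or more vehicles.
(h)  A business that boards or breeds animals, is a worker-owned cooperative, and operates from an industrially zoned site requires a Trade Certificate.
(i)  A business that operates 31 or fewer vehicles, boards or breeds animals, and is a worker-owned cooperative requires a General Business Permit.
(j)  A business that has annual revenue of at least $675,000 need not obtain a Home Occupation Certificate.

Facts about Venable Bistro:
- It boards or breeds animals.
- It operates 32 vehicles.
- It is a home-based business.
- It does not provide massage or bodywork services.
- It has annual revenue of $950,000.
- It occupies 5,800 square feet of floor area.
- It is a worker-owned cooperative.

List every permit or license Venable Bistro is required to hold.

(a) vehicles 32 ≤ 34 → Small Fleet Certificate required.
(b) revenue $950,000 < $2,875,000 → High-Revenue License not required.
(c) is a worker-owned cooperative (not: is a franchise of a national chain) → Trade Registration not required.
(d) is a home-based business → Home Occupation Certificate required.
(e) vehicles 32 ≤ 39 → Fleet Registration not required.
(f) floor area 5,800 square feet < 6,900 square feet → Standard Certificate required.
(g) vehicles 32 < 38 → Regulatory Certificate not required.
(h) boards or breeds animals; is a worker-owned cooperative; is a home-based business (not: operates from an industrially zoned site) → Trade Certificate not required.
(i) vehicles 32 > 31; boards or breeds animals; is a worker-owned cooperative → General Business Permit not required.
(j) revenue $950,000 ≥ $675,000 → exempt from Home Occupation Certificate.

Small Fleet Certificate, Standard Certificate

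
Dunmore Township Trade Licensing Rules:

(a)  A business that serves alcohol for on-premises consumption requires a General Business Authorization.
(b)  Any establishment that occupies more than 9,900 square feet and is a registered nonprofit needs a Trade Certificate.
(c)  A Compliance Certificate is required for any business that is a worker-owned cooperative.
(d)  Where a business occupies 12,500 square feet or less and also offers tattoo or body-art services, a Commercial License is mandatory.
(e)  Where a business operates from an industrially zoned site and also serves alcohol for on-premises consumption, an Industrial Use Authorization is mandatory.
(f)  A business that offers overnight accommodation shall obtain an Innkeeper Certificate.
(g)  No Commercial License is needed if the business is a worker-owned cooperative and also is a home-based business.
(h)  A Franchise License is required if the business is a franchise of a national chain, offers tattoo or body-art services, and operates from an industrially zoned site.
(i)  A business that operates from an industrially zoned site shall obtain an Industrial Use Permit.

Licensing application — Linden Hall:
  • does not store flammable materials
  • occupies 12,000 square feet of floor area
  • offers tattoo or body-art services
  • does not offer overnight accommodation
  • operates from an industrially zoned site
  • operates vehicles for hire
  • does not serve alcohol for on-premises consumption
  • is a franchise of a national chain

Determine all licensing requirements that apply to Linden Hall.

(a) does not serve alcohol for on-premises consumption → General Business Authorization not required.
(b) floor area 12,000 square feet > 9,900 square feet; is a franchise of a national chain (not: is a registered nonprofit) → Trade Certificate not required.
(c) is a franchise of a national chain (not: is a worker-owned cooperative) → Compliance Certificate not required.
(d) floor area 12,000 square feet ≤ 12,500 square feet; offers tattoo or body-art services → Commercial License required.
(e) operates from an industrially zoned site; does not serve alcohol for on-premises consumption → Industrial Use Authorization not required.
(f) does not offer overnight accommodation → Innkeeper Certificate not required.
(g) is a franchise of a national chain (not: is a worker-owned cooperative); operates from an industrially zoned site (not: is a home-based business) → Commercial License exemption does not apply.
(h) is a franchise of a national chain; offers tattoo or body-art services; operates from an industrially zoned site → Franchise License required.
(i) operates from an industrially zoned site → Industrial Use Permit required.

Commercial License, Franchise License, Industrial Use Permit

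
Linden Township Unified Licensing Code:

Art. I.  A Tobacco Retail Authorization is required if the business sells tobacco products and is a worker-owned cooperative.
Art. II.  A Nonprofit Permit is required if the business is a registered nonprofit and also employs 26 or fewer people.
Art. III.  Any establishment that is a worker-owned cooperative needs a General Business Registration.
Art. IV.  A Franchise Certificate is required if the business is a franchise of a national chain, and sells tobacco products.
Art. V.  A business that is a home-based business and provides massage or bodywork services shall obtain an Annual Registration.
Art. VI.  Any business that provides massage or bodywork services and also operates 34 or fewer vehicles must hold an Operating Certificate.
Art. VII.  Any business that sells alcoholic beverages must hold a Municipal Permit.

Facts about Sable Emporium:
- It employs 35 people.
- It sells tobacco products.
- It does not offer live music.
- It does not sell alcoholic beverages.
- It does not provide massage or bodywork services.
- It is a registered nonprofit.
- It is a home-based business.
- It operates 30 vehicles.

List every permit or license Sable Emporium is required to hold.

None

Art. I. sells tobacco products; is a registered nonprofit (not: is a worker-owned cooperative) → Tobacco Retail Authorization not required.
Art. II. is a registered nonprofit; employees 35 > 26 → Nonprofit Permit not required.
Art. III. is a registered nonprofit (not: is a worker-owned cooperative) → General Business Registration not required.
Art. IV. is a registered nonprofit (not: is a franchise of a national chain); sells tobacco products → Franchise Certificate not required.
Art. V. is a home-based business; does not provide massage or bodywork services → Annual Registration not required.
Art. VI. does not provide massage or bodywork services; vehicles 30 ≤ 34 → Operating Certificate not required.
Art. VII. does not sell alcoholic beverages → Municipal Permit not required.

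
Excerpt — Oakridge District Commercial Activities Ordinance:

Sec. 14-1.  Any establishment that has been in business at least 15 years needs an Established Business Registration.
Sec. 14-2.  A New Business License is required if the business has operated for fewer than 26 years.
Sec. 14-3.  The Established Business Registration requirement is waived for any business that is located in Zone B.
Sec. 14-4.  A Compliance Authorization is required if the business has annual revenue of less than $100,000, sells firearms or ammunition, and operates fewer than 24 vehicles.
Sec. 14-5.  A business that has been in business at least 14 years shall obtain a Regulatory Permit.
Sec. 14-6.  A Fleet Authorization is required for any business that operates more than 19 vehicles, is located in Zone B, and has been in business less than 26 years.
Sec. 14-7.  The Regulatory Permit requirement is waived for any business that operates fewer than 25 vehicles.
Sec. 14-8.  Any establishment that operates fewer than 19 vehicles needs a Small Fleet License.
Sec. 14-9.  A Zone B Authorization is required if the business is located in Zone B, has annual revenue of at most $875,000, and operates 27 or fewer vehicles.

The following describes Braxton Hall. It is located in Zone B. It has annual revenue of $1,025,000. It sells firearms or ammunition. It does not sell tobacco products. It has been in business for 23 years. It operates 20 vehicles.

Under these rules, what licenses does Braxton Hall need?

Fleet Authorization, New Business License

Sec. 14-1. years in business 23 ≥ 15 → Established Business Registration required.
Sec. 14-2. years in business 23 < 26 → New Business License required.
Sec. 14-3. is located in Zone B → exempt from Established Business Registration.
Sec. 14-4. revenue $1,025,000 ≥ $100,000; sells firearms or ammunition; vehicles 20 < 24 → Compliance Authorization not required.
Sec. 14-5. years in business 23 ≥ 14 → Regulatory Permit required.
Sec. 14-6. vehicles 20 > 19; is located in Zone B; years in business 23 < 26 → Fleet Authorization required.
Sec. 14-7. vehicles 20 < 25 → exempt from Regulatory Permit.
Sec. 14-8. vehicles 20 ≥ 19 → Small Fleet License not required.
Sec. 14-9. is located in Zone B; revenue $1,025,000 > $875,000; vehicles 20 ≤ 27 → Zone B Authorization not required.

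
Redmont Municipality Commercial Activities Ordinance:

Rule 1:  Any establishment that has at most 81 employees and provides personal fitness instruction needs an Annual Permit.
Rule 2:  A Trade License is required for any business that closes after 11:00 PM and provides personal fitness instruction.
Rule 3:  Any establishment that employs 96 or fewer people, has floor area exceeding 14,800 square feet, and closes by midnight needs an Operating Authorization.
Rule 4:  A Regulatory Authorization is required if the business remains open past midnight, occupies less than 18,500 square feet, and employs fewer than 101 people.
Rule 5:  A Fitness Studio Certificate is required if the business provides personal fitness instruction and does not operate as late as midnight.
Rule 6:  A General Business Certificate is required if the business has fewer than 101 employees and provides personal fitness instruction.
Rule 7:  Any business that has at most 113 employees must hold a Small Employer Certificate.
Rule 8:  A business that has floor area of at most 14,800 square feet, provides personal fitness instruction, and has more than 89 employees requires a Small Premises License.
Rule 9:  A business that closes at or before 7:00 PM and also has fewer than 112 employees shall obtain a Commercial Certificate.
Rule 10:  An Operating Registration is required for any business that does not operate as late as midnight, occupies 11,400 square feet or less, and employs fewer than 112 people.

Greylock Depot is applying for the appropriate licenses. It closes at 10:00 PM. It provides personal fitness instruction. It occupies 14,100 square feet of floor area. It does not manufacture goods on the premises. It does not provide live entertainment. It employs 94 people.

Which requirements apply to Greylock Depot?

Fitness Studio Certificate, General Business Certificate, Small Employer Certificate, Small Premises License

Rule 1: employees 94 > 81; provides personal fitness instruction → Annual Permit not required.
Rule 2: closes 10:00 PM, at/before 11:00 PM; provides personal fitness instruction → Trade License not required.
Rule 3: employees 94 ≤ 96; floor area 14,100 square feet ≤ 14,800 square feet; closes 10:00 PM, at/before midnight → Operating Authorization not required.
Rule 4: closes 10:00 PM, at/before midnight; floor area 14,100 square feet < 18,500 square feet; employees 94 < 101 → Regulatory Authorization not required.
Rule 5: provides personal fitness instruction; closes 10:00 PM, at/before midnight → Fitness Studio Certificate required.
Rule 6: employees 94 < 101; provides personal fitness instruction → General Business Certificate required.
Rule 7: employees 94 ≤ 113 → Small Employer Certificate required.
Rule 8: floor area 14,100 square feet ≤ 14,800 square feet; provides personal fitness instruction; employees 94 > 89 → Small Premises License required.
Rule 9: closes 10:00 PM, after 7:00 PM; employees 94 < 112 → Commercial Certificate not required.
Rule 10: closes 10:00 PM, at/before midnight; floor area 14,100 square feet > 11,400 square feet; employees 94 < 112 → Operating Registration not required.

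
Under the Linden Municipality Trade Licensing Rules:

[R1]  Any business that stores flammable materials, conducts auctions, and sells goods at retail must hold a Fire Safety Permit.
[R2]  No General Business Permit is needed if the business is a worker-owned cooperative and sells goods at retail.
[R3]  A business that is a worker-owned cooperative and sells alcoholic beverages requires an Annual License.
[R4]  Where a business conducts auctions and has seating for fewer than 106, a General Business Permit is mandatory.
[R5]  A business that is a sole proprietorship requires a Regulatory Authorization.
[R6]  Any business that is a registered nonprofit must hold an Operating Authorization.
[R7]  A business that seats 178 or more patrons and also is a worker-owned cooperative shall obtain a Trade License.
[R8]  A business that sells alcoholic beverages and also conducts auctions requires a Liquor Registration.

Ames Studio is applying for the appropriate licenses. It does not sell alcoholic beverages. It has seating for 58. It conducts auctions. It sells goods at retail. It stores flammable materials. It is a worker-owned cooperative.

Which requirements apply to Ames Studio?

[R1] stores flammable materials; conducts auctions; sells goods at retail → Fire Safety Permit required.
[R2] is a worker-owned cooperative; sells goods at retail → exempt from General Business Permit.
[R3] is a worker-owned cooperative; does not sell alcoholic beverages → Annual License not required.
[R4] conducts auctions; seating 58 < 106 → General Business Permit required.
[R5] is a worker-owned cooperative (not: is a sole proprietorship) → Regulatory Authorization not required.
[R6] is a worker-owned cooperative (not: is a registered nonprofit) → Operating Authorization not required.
[R7] seating 58 < 178; is a worker-owned cooperative → Trade License not required.
[R8] does not sell alcoholic beverages; conducts auctions → Liquor Registration not required.

Fire Safety Permit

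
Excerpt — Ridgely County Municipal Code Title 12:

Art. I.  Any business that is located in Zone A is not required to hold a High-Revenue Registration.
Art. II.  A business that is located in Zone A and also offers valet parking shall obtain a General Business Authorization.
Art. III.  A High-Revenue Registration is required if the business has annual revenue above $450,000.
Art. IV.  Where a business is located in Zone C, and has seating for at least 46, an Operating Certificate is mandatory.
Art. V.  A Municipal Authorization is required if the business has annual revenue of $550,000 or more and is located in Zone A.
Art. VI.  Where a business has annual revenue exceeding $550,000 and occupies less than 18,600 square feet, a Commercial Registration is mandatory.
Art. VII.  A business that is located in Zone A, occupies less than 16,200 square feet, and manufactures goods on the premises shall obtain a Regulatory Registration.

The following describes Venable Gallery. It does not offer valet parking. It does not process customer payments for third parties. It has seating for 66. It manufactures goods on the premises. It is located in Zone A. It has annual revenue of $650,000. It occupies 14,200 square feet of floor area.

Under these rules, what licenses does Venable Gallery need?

Art. I. is located in Zone A → exempt from High-Revenue Registration.
Art. II. is located in Zone A; does not offer valet parking → General Business Authorization not required.
Art. III. revenue $650,000 > $450,000 → High-Revenue Registration required.
Art. IV. is located in Zone A (not: is located in Zone C); seating 66 ≥ 46 → Operating Certificate not required.
Art. V. revenue $650,000 ≥ $550,000; is located in Zone A → Municipal Authorization required.
Art. VI. revenue $650,000 > $550,000; floor area 14,200 square feet < 18,600 square feet → Commercial Registration required.
Art. VII. is located in Zone A; floor area 14,200 square feet < 16,200 square feet; manufactures goods on the premises → Regulatory Registration required.

Commercial Registration, Municipal Authorization, Regulatory Registration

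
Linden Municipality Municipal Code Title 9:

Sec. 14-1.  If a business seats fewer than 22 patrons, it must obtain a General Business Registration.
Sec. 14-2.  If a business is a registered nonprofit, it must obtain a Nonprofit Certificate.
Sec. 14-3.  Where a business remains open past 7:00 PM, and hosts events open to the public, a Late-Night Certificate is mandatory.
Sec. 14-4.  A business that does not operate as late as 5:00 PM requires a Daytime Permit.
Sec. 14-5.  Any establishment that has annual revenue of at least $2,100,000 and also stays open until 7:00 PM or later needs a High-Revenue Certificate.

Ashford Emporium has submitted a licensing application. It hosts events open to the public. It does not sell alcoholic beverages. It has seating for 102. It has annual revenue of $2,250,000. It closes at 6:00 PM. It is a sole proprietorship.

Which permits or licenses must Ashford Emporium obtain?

Sec. 14-1. seating 102 ≥ 22 → General Business Registration not required.
Sec. 14-2. is a sole proprietorship (not: is a registered nonprofit) → Nonprofit Certificate not required.
Sec. 14-3. closes 6:00 PM, at/before 7:00 PM; hosts events open to the public → Late-Night Certificate not required.
Sec. 14-4. closes 6:00 PM, after 5:00 PM → Daytime Permit not required.
Sec. 14-5. revenue $2,250,000 ≥ $2,100,000; closes 6:00 PM, at/before 7:00 PM → High-Revenue Certificate not required.

None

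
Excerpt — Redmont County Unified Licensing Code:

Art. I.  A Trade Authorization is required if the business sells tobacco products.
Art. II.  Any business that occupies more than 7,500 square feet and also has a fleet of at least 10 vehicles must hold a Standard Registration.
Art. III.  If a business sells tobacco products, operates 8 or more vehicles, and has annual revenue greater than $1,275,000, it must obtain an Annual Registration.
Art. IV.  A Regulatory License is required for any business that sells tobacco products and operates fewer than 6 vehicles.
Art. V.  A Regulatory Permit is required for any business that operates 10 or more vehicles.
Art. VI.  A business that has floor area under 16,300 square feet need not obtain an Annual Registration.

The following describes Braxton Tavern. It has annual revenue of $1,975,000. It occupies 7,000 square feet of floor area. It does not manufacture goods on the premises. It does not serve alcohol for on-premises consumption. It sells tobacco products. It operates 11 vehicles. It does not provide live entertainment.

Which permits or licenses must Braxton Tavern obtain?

Art. I. sells tobacco products → Trade Authorization required.
Art. II. floor area 7,000 square feet ≤ 7,500 square feet; vehicles 11 ≥ 10 → Standard Registration not required.
Art. III. sells tobacco products; vehicles 11 ≥ 8; revenue $1,975,000 > $1,275,000 → Annual Registration required.
Art. IV. sells tobacco products; vehicles 11 ≥ 6 → Regulatory License not required.
Art. V. vehicles 11 ≥ 10 → Regulatory Permit required.
Art. VI. floor area 7,000 square feet < 16,300 square feet → exempt from Annual Registration.

Regulatory Permit, Trade Authorization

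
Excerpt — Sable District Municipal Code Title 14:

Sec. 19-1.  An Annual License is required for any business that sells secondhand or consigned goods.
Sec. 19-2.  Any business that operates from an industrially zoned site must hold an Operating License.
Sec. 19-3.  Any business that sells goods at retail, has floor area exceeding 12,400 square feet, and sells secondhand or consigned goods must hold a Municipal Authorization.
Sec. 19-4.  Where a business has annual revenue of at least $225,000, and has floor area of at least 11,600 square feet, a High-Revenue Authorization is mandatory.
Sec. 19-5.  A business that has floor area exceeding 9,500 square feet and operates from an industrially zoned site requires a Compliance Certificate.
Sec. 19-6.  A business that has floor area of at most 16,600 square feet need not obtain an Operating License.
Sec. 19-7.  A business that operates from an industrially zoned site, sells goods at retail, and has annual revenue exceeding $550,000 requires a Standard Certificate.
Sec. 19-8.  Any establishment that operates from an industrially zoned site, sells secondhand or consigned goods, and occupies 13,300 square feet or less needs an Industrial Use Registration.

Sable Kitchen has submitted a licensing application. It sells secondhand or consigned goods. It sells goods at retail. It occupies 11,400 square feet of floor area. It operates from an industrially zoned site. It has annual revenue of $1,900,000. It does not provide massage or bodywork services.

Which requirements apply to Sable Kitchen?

Annual License, Compliance Certificate, Industrial Use Registration, Standard Certificate

Sec. 19-1. sells secondhand or consigned goods → Annual License required.
Sec. 19-2. operates from an industrially zoned site → Operating License required.
Sec. 19-3. sells goods at retail; floor area 11,400 square feet ≤ 12,400 square feet; sells secondhand or consigned goods → Municipal Authorization not required.
Sec. 19-4. revenue $1,900,000 ≥ $225,000; floor area 11,400 square feet < 11,600 square feet → High-Revenue Authorization not required.
Sec. 19-5. floor area 11,400 square feet > 9,500 square feet; operates from an industrially zoned site → Compliance Certificate required.
Sec. 19-6. floor area 11,400 square feet ≤ 16,600 square feet → exempt from Operating License.
Sec. 19-7. operates from an industrially zoned site; sells goods at retail; revenue $1,900,000 > $550,000 → Standard Certificate required.
Sec. 19-8. operates from an industrially zoned site; sells secondhand or consigned goods; floor area 11,400 square feet ≤ 13,300 square feet → Industrial Use Registration required.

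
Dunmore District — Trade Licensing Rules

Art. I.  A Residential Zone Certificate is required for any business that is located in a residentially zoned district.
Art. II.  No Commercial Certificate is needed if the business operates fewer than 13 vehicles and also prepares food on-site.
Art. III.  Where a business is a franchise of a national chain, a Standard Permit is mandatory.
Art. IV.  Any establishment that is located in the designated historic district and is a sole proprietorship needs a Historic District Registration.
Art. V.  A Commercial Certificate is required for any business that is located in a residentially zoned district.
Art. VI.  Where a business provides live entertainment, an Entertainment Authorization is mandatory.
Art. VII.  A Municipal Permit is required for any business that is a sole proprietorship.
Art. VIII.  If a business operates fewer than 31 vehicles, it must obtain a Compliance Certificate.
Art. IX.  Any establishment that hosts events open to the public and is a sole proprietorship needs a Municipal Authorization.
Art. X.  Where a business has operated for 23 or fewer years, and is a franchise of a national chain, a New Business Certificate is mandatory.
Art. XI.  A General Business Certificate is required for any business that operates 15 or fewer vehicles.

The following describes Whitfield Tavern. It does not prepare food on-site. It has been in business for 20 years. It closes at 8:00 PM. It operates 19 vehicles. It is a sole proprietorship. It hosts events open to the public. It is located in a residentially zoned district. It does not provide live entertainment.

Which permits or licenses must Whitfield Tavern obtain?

Art. I. is located in a residentially zoned district → Residential Zone Certificate required.
Art. II. vehicles 19 ≥ 13; does not prepare food on-site → Commercial Certificate exemption does not apply.
Art. III. is a sole proprietorship (not: is a franchise of a national chain) → Standard Permit not required.
Art. IV. is located in a residentially zoned district (not: is located in the designated historic district); is a sole proprietorship → Historic District Registration not required.
Art. V. is located in a residentially zoned district → Commercial Certificate required.
Art. VI. does not provide live entertainment → Entertainment Authorization not required.
Art. VII. is a sole proprietorship → Municipal Permit required.
Art. VIII. vehicles 19 < 31 → Compliance Certificate required.
Art. IX. hosts events open to the public; is a sole proprietorship → Municipal Authorization required.
Art. X. years in business 20 ≤ 23; is a sole proprietorship (not: is a franchise of a national chain) → New Business Certificate not required.
Art. XI. vehicles 19 > 15 → General Business Certificate not required.

Commercial Certificate, Compliance Certificate, Municipal Authorization, Municipal Permit, Residential Zone Certificate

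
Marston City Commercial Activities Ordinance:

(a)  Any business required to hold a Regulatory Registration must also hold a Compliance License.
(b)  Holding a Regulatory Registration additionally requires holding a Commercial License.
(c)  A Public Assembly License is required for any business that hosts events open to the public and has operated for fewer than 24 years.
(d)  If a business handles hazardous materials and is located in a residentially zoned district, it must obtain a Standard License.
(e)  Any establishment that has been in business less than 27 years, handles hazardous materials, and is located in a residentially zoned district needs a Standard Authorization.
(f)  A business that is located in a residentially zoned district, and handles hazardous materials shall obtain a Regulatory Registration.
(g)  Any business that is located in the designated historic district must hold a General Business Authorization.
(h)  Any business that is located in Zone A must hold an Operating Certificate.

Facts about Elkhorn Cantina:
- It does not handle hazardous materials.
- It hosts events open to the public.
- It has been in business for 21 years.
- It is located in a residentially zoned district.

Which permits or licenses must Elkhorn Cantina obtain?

(a) Regulatory Registration is not required → no effect.
(b) Regulatory Registration is not required → no effect.
(c) hosts events open to the public; years in business 21 < 24 → Public Assembly License required.
(d) does not handle hazardous materials; is located in a residentially zoned district → Standard License not required.
(e) years in business 21 < 27; does not handle hazardous materials; is located in a residentially zoned district → Standard Authorization not required.
(f) is located in a residentially zoned district; does not handle hazardous materials → Regulatory Registration not required.
(g) is located in a residentially zoned district (not: is located in the designated historic district) → General Business Authorization not required.
(h) is located in a residentially zoned district (not: is located in Zone A) → Operating Certificate not required.

Public Assembly License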